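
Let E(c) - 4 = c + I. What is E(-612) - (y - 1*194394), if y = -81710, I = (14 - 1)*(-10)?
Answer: 275366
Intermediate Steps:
I = -130 (I = 13*(-10) = -130)
E(c) = -126 + c (E(c) = 4 + (c - 130) = 4 + (-130 + c) = -126 + c)
E(-612) - (y - 1*194394) = (-126 - 612) - (-81710 - 1*194394) = -738 - (-81710 - 194394) = -738 - 1*(-276104) = -738 + 276104 = 275366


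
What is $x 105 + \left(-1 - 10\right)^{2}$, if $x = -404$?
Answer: $-42299$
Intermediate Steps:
$x 105 + \left(-1 - 10\right)^{2} = \left(-404\right) 105 + \left(-1 - 10\right)^{2} = -42420 + \left(-11\right)^{2} = -42420 + 121 = -42299$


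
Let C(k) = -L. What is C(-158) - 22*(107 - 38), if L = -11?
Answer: -1507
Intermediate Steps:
C(k) = 11 (C(k) = -1*(-11) = 11)
C(-158) - 22*(107 - 38) = 11 - 22*(107 - 38) = 11 - 22*69 = 11 - 1518 = -1507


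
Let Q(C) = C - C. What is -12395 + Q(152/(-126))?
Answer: -12395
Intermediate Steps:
Q(C) = 0
-12395 + Q(152/(-126)) = -12395 + 0 = -12395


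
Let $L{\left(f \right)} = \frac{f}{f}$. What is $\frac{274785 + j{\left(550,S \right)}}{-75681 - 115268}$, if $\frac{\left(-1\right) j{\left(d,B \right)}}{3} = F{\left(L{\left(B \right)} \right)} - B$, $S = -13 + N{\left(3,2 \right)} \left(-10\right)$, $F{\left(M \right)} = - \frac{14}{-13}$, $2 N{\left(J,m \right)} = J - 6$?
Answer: $- \frac{3572241}{2482337} \approx -1.4391$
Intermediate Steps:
$L{\left(f \right)} = 1$
$N{\left(J,m \right)} = -3 + \frac{J}{2}$ ($N{\left(J,m \right)} = \frac{J - 6}{2} = \frac{-6 + J}{2} = -3 + \frac{J}{2}$)
$F{\left(M \right)} = \frac{14}{13}$ ($F{\left(M \right)} = \left(-14\right) \left(- \frac{1}{13}\right) = \frac{14}{13}$)
$S = 2$ ($S = -13 + \left(-3 + \frac{1}{2} \cdot 3\right) \left(-10\right) = -13 + \left(-3 + \frac{3}{2}\right) \left(-10\right) = -13 - -15 = -13 + 15 = 2$)
$j{\left(d,B \right)} = - \frac{42}{13} + 3 B$ ($j{\left(d,B \right)} = - 3 \left(\frac{14}{13} - B\right) = - \frac{42}{13} + 3 B$)
$\frac{274785 + j{\left(550,S \right)}}{-75681 - 115268} = \frac{274785 + \left(- \frac{42}{13} + 3 \cdot 2\right)}{-75681 - 115268} = \frac{274785 + \left(- \frac{42}{13} + 6\right)}{-190949} = \left(274785 + \frac{36}{13}\right) \left(- \frac{1}{190949}\right) = \frac{3572241}{13} \left(- \frac{1}{190949}\right) = - \frac{3572241}{2482337}$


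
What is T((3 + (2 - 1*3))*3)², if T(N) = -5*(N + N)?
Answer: 3600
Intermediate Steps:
T(N) = -10*N
T((3 + (2 - 1*3))*3)² = (-10*(3 + (2 - 1*3))*3)² = (-10*(3 + (2 - 3))*3)² = (-10*(3 - 1)*3)² = (-20*3)² = (-10*6)² = (-60)² = 3600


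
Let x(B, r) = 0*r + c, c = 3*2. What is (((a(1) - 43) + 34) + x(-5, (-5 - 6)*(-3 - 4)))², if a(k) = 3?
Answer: 0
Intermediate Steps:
c = 6
x(B, r) = 6 (x(B, r) = 0*r + 6 = 0 + 6 = 6)
(((a(1) - 43) + 34) + x(-5, (-5 - 6)*(-3 - 4)))² = (((3 - 43) + 34) + 6)² = ((-40 + 34) + 6)² = (-6 + 6)² = 0² = 0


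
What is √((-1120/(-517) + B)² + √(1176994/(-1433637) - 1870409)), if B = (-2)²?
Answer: √(2320985984316975504 + 127731800031*I*√427142383396079411)/247063443 ≈ 26.516 + 25.789*I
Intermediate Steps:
B = 4
√((-1120/(-517) + B)² + √(1176994/(-1433637) - 1870409)) = √((-1120/(-517) + 4)² + √(1176994/(-1433637) - 1870409)) = √((-1120*(-1/517) + 4)² + √(1176994*(-1/1433637) - 1870409)) = √((1120/517 + 4)² + √(-1176994/1433637 - 1870409)) = √((3188/517)² + √(-2681488724527/1433637)) = √(10163344/267289 + I*√427142383396079411/477879)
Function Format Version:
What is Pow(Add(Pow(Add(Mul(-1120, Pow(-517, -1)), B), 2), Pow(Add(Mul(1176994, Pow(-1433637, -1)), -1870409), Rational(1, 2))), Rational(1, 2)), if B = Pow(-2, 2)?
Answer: Mul(Rational(1, 247063443), Pow(Add(2320985984316975504, Mul(127731800031, I, Pow(427142383396079411, Rational(1, 2)))), Rational(1, 2))) ≈ Add(26.516, Mul(25.789, I))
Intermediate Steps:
B = 4
Pow(Add(Pow(Add(Mul(-1120, Pow(-517, -1)), B), 2), Pow(Add(Mul(1176994, Pow(-1433637, -1)), -1870409), Rational(1, 2))), Rational(1, 2)) = Pow(Add(Pow(Add(Mul(-1120, Pow(-517, -1)), 4), 2), Pow(Add(Mul(1176994, Pow(-1433637, -1)), -1870409), Rational(1, 2))), Rational(1, 2)) = Pow(Add(Pow(Add(Mul(-1120, Rational(-1, 517)), 4), 2), Pow(Add(Mul(1176994, Rational(-1, 1433637)), -1870409), Rational(1, 2))), Rational(1, 2)) = Pow(Add(Pow(Add(Rational(1120, 517), 4), 2), Pow(Add(Rational(-1176994, 1433637), -1870409), Rational(1, 2))), Rational(1, 2)) = Pow(Add(Pow(Rational(3188, 517), 2), Pow(Rational(-2681488724527, 1433637), Rational(1, 2))), Rational(1, 2)) = Pow(Add(Rational(10163344, 267289), Mul(Rational(1, 477879), I, Pow(427142383396079411, Rational(1, 2)))), Rational(1, 2))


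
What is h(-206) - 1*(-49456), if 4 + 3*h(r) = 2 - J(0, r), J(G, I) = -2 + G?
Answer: 49456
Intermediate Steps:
h(r) = 0 (h(r) = -4/3 + (2 - (-2 + 0))/3 = -4/3 + (2 - 1*(-2))/3 = -4/3 + (2 + 2)/3 = -4/3 + (1/3)*4 = -4/3 + 4/3 = 0)
h(-206) - 1*(-49456) = 0 - 1*(-49456) = 0 + 49456 = 49456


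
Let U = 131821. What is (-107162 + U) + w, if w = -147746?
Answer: -123087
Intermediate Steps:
(-107162 + U) + w = (-107162 + 131821) - 147746 = 24659 - 147746 = -123087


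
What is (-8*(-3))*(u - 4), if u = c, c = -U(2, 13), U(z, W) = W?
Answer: -408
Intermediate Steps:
c = -13 (c = -1*13 = -13)
u = -13
(-8*(-3))*(u - 4) = (-8*(-3))*(-13 - 4) = 24*(-17) = -408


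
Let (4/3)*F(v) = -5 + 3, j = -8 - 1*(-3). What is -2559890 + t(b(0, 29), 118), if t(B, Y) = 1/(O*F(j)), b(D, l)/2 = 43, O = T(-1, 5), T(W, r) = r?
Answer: -38398352/15 ≈ -2.5599e+6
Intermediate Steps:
j = -5 (j = -8 + 3 = -5)
F(v) = -3/2 (F(v) = 3*(-5 + 3)/4 = (¾)*(-2) = -3/2)
O = 5
b(D, l) = 86 (b(D, l) = 2*43 = 86)
t(B, Y) = -2/15 (t(B, Y) = 1/(5*(-3/2)) = 1/(-15/2) = -2/15)
-2559890 + t(b(0, 29), 118) = -2559890 - 2/15 = -38398352/15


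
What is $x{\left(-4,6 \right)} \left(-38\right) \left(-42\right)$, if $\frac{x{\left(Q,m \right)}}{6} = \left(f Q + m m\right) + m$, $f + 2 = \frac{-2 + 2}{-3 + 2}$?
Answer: $478800$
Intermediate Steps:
$f = -2$ ($f = -2 + \frac{-2 + 2}{-3 + 2} = -2 + \frac{0}{-1} = -2 + 0 \left(-1\right) = -2 + 0 = -2$)
$x{\left(Q,m \right)} = - 12 Q + 6 m + 6 m^{2}$ ($x{\left(Q,m \right)} = 6 \left(\left(- 2 Q + m m\right) + m\right) = 6 \left(\left(- 2 Q + m^{2}\right) + m\right) = 6 \left(\left(m^{2} - 2 Q\right) + m\right) = 6 \left(m + m^{2} - 2 Q\right) = - 12 Q + 6 m + 6 m^{2}$)
$x{\left(-4,6 \right)} \left(-38\right) \left(-42\right) = \left(\left(-12\right) \left(-4\right) + 6 \cdot 6 + 6 \cdot 6^{2}\right) \left(-38\right) \left(-42\right) = \left(48 + 36 + 6 \cdot 36\right) \left(-38\right) \left(-42\right) = \left(48 + 36 + 216\right) \left(-38\right) \left(-42\right) = 300 \left(-38\right) \left(-42\right) = \left(-11400\right) \left(-42\right) = 478800$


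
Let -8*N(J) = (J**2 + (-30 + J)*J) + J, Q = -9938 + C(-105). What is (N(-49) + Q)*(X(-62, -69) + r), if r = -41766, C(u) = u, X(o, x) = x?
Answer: 3621530445/8 ≈ 4.5269e+8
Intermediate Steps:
Q = -10043 (Q = -9938 - 105 = -10043)
N(J) = -J/8 - J**2/8 - J*(-30 + J)/8 (N(J) = -((J**2 + (-30 + J)*J) + J)/8 = -((J**2 + J*(-30 + J)) + J)/8 = -(J + J**2 + J*(-30 + J))/8 = -J/8 - J**2/8 - J*(-30 + J)/8)
(N(-49) + Q)*(X(-62, -69) + r) = ((1/8)*(-49)*(29 - 2*(-49)) - 10043)*(-69 - 41766) = ((1/8)*(-49)*(29 + 98) - 10043)*(-41835) = ((1/8)*(-49)*127 - 10043)*(-41835) = (-6223/8 - 10043)*(-41835) = -86567/8*(-41835) = 3621530445/8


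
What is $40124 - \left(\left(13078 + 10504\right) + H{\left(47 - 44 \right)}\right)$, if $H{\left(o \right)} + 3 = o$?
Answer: $16542$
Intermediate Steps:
$H{\left(o \right)} = -3 + o$
$40124 - \left(\left(13078 + 10504\right) + H{\left(47 - 44 \right)}\right) = 40124 - \left(\left(13078 + 10504\right) + \left(-3 + \left(47 - 44\right)\right)\right) = 40124 - \left(23582 + \left(-3 + 3\right)\right) = 40124 - \left(23582 + 0\right) = 40124 - 23582 = 16542$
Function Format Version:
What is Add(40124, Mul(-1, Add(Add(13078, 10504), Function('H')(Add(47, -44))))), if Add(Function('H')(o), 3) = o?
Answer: 16542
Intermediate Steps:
Function('H')(o) = Add(-3, o)
Add(40124, Mul(-1, Add(Add(13078, 10504), Function('H')(Add(47, -44))))) = Add(40124, Mul(-1, Add(Add(13078, 10504), Add(-3, Add(47, -44))))) = Add(40124, Mul(-1, Add(23582, Add(-3, 3)))) = Add(40124, Mul(-1, Add(23582, 0))) = Add(40124, Mul(-1, 23582)) = Add(40124, -23582) = 16542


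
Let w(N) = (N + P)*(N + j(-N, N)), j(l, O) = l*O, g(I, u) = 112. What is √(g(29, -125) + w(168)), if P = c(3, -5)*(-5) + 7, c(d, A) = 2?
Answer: 98*I*√482 ≈ 2151.5*I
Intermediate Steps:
j(l, O) = O*l
P = -3 (P = 2*(-5) + 7 = -10 + 7 = -3)
w(N) = (-3 + N)*(N - N²) (w(N) = (N - 3)*(N + N*(-N)) = (-3 + N)*(N - N²))
√(g(29, -125) + w(168)) = √(112 + 168*(-3 - 1*168² + 4*168)) = √(112 + 168*(-3 - 1*28224 + 672)) = √(112 + 168*(-3 - 28224 + 672)) = √(112 + 168*(-27555)) = √(112 - 4629240) = √(-4629128) = 98*I*√482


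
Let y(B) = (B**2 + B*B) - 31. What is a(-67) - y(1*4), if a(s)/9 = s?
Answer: -604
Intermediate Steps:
a(s) = 9*s
y(B) = -31 + 2*B**2 (y(B) = (B**2 + B**2) - 31 = 2*B**2 - 31 = -31 + 2*B**2)
a(-67) - y(1*4) = 9*(-67) - (-31 + 2*(1*4)**2) = -603 - (-31 + 2*4**2) = -603 - (-31 + 2*16) = -603 - (-31 + 32) = -603 - 1*1 = -603 - 1 = -604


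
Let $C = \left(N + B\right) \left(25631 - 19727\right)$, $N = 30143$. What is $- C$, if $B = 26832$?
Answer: $-336380400$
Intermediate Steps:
$C = 336380400$ ($C = \left(30143 + 26832\right) \left(25631 - 19727\right) = 56975 \cdot 5904 = 336380400$)
$- C = \left(-1\right) 336380400 = -336380400$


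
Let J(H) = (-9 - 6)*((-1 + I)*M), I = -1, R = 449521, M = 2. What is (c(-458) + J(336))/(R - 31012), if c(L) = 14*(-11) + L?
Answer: -184/139503 ≈ -0.0013190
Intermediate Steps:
c(L) = -154 + L
J(H) = 60 (J(H) = (-9 - 6)*((-1 - 1)*2) = -(-30)*2 = -15*(-4) = 60)
(c(-458) + J(336))/(R - 31012) = ((-154 - 458) + 60)/(449521 - 31012) = (-612 + 60)/418509 = -552*1/418509 = -184/139503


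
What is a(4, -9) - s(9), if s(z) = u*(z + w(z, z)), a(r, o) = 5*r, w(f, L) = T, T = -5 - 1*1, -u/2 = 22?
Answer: 152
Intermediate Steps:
u = -44 (u = -2*22 = -44)
T = -6 (T = -5 - 1 = -6)
w(f, L) = -6
s(z) = 264 - 44*z (s(z) = -44*(z - 6) = -44*(-6 + z) = 264 - 44*z)
a(4, -9) - s(9) = 5*4 - (264 - 44*9) = 20 - (264 - 396) = 20 - 1*(-132) = 20 + 132 = 152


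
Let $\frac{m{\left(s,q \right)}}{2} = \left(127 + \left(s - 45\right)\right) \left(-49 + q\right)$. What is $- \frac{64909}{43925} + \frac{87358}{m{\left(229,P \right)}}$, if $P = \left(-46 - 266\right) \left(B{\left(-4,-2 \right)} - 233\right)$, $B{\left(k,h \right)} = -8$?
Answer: $- \frac{1514970522882}{1026504101525} \approx -1.4759$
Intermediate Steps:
$P = 75192$ ($P = \left(-46 - 266\right) \left(-8 - 233\right) = \left(-312\right) \left(-241\right) = 75192$)
$m{\left(s,q \right)} = 2 \left(-49 + q\right) \left(82 + s\right)$ ($m{\left(s,q \right)} = 2 \left(127 + \left(s - 45\right)\right) \left(-49 + q\right) = 2 \left(127 + \left(-45 + s\right)\right) \left(-49 + q\right) = 2 \left(82 + s\right) \left(-49 + q\right) = 2 \left(-49 + q\right) \left(82 + s\right)$)
$- \frac{64909}{43925} + \frac{87358}{m{\left(229,P \right)}} = - \frac{64909}{43925} + \frac{87358}{-8036 - 22442 + 164 \cdot 75192 + 2 \cdot 75192 \cdot 229} = \left(-64909\right) \frac{1}{43925} + \frac{87358}{-8036 - 22442 + 12331488 + 34437936} = - \frac{64909}{43925} + \frac{87358}{46738946} = - \frac{64909}{43925} + 87358 \cdot \frac{1}{46738946} = - \frac{64909}{43925} + \frac{43679}{23369473} = - \frac{1514970522882}{1026504101525}$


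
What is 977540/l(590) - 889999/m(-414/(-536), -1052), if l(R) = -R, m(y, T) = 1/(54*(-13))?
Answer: 36861880828/59 ≈ 6.2478e+8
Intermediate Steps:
m(y, T) = -1/702 (m(y, T) = 1/(-702) = -1/702)
977540/l(590) - 889999/m(-414/(-536), -1052) = 977540/((-1*590)) - 889999/(-1/702) = 977540/(-590) - 889999*(-702) = 977540*(-1/590) + 624779298 = -97754/59 + 624779298 = 36861880828/59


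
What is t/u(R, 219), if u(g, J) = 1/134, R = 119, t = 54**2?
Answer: 390744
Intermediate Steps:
t = 2916
u(g, J) = 1/134
t/u(R, 219) = 2916/(1/134) = 2916*134 = 390744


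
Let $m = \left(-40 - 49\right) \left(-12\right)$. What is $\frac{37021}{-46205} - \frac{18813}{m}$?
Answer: $- \frac{302931031}{16448980} \approx -18.416$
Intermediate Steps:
$m = 1068$ ($m = \left(-89\right) \left(-12\right) = 1068$)
$\frac{37021}{-46205} - \frac{18813}{m} = \frac{37021}{-46205} - \frac{18813}{1068} = 37021 \left(- \frac{1}{46205}\right) - \frac{6271}{356} = - \frac{37021}{46205} - \frac{6271}{356} = - \frac{302931031}{16448980}$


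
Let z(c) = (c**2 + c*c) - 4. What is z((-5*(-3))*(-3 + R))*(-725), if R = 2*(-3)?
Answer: -26423350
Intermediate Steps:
R = -6
z(c) = -4 + 2*c**2 (z(c) = (c**2 + c**2) - 4 = 2*c**2 - 4 = -4 + 2*c**2)
z((-5*(-3))*(-3 + R))*(-725) = (-4 + 2*((-5*(-3))*(-3 - 6))**2)*(-725) = (-4 + 2*(15*(-9))**2)*(-725) = (-4 + 2*(-135)**2)*(-725) = (-4 + 2*18225)*(-725) = (-4 + 36450)*(-725) = 36446*(-725) = -26423350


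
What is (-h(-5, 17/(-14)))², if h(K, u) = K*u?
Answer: 7225/196 ≈ 36.862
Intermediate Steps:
(-h(-5, 17/(-14)))² = (-(-5)*17/(-14))² = (-(-5)*17*(-1/14))² = (-(-5)*(-17)/14)² = (-1*85/14)² = (-85/14)² = 7225/196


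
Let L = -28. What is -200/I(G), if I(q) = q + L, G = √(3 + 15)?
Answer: 2800/383 + 300*√2/383 ≈ 8.4184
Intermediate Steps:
G = 3*√2 (G = √18 = 3*√2 ≈ 4.2426)
I(q) = -28 + q (I(q) = q - 28 = -28 + q)
-200/I(G) = -200/(-28 + 3*√2)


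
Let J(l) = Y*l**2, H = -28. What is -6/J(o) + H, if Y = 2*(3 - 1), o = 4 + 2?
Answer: -673/24 ≈ -28.042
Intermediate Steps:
o = 6
Y = 4 (Y = 2*2 = 4)
J(l) = 4*l**2
-6/J(o) + H = -6/(4*6**2) - 28 = -6/(4*36) - 28 = -6/144 - 28 = -6*1/144 - 28 = -1/24 - 28 = -673/24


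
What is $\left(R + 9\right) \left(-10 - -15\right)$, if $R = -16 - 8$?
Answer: $-75$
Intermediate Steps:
$R = -24$
$\left(R + 9\right) \left(-10 - -15\right) = \left(-24 + 9\right) \left(-10 - -15\right) = - 15 \left(-10 + 15\right) = \left(-15\right) 5 = -75$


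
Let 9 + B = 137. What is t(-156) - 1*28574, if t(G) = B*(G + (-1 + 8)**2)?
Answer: -42270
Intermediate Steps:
B = 128 (B = -9 + 137 = 128)
t(G) = 6272 + 128*G (t(G) = 128*(G + (-1 + 8)**2) = 128*(G + 7**2) = 128*(G + 49) = 128*(49 + G) = 6272 + 128*G)
t(-156) - 1*28574 = (6272 + 128*(-156)) - 1*28574 = (6272 - 19968) - 28574 = -13696 - 28574 = -42270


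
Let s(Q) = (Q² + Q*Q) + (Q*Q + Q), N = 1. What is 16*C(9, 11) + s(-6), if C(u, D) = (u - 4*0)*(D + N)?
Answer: 1830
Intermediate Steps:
C(u, D) = u*(1 + D) (C(u, D) = (u - 4*0)*(D + 1) = (u + 0)*(1 + D) = u*(1 + D))
s(Q) = Q + 3*Q² (s(Q) = (Q² + Q²) + (Q² + Q) = 2*Q² + (Q + Q²) = Q + 3*Q²)
16*C(9, 11) + s(-6) = 16*(9*(1 + 11)) - 6*(1 + 3*(-6)) = 16*(9*12) - 6*(1 - 18) = 16*108 - 6*(-17) = 1728 + 102 = 1830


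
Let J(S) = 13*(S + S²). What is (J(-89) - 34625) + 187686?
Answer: 254877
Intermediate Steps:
J(S) = 13*S + 13*S²
(J(-89) - 34625) + 187686 = (13*(-89)*(1 - 89) - 34625) + 187686 = (13*(-89)*(-88) - 34625) + 187686 = (101816 - 34625) + 187686 = 67191 + 187686 = 254877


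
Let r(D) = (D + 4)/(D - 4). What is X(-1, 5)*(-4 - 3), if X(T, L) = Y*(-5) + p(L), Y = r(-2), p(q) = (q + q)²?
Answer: -2135/3 ≈ -711.67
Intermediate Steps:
p(q) = 4*q² (p(q) = (2*q)² = 4*q²)
r(D) = (4 + D)/(-4 + D)
Y = -⅓ (Y = (4 - 2)/(-4 - 2) = 2/(-6) = -⅙*2 = -⅓ ≈ -0.33333)
X(T, L) = 5/3 + 4*L² (X(T, L) = -⅓*(-5) + 4*L² = 5/3 + 4*L²)
X(-1, 5)*(-4 - 3) = (5/3 + 4*5²)*(-4 - 3) = (5/3 + 4*25)*(-7) = (5/3 + 100)*(-7) = (305/3)*(-7) = -2135/3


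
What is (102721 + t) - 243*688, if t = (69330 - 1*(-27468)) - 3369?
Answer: 28966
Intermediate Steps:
t = 93429 (t = (69330 + 27468) - 3369 = 96798 - 3369 = 93429)
(102721 + t) - 243*688 = (102721 + 93429) - 243*688 = 196150 - 167184 = 28966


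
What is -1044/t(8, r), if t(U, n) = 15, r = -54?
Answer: -348/5 ≈ -69.600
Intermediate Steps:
-1044/t(8, r) = -1044/15 = -1044*1/15 = -348/5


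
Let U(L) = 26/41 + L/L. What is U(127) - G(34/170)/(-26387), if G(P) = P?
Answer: 8839686/5409335 ≈ 1.6342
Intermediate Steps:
U(L) = 67/41 (U(L) = 26*(1/41) + 1 = 26/41 + 1 = 67/41)
U(127) - G(34/170)/(-26387) = 67/41 - 34/170/(-26387) = 67/41 - 34*(1/170)*(-1)/26387 = 67/41 - (-1)/(5*26387) = 67/41 - 1*(-1/131935) = 67/41 + 1/131935 = 8839686/5409335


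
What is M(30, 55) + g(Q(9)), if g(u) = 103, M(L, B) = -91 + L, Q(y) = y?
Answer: 42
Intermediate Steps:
M(30, 55) + g(Q(9)) = (-91 + 30) + 103 = -61 + 103 = 42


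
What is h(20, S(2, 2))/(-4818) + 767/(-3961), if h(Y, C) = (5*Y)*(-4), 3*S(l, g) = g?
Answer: -1055503/9542049 ≈ -0.11062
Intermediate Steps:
S(l, g) = g/3
h(Y, C) = -20*Y
h(20, S(2, 2))/(-4818) + 767/(-3961) = -20*20/(-4818) + 767/(-3961) = -400*(-1/4818) + 767*(-1/3961) = 200/2409 - 767/3961 = -1055503/9542049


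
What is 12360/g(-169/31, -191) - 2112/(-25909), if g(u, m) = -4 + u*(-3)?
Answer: 9928101336/9923147 ≈ 1000.5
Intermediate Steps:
g(u, m) = -4 - 3*u
12360/g(-169/31, -191) - 2112/(-25909) = 12360/(-4 - (-507)/31) - 2112/(-25909) = 12360/(-4 - (-507)/31) - 2112*(-1/25909) = 12360/(-4 - 3*(-169/31)) + 2112/25909 = 12360/(-4 + 507/31) + 2112/25909 = 12360/(383/31) + 2112/25909 = 12360*(31/383) + 2112/25909 = 383160/383 + 2112/25909 = 9928101336/9923147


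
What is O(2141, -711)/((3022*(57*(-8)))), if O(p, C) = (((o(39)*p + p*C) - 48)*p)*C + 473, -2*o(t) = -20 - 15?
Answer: -4520572472359/2756064 ≈ -1.6402e+6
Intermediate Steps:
o(t) = 35/2 (o(t) = -(-20 - 15)/2 = -½*(-35) = 35/2)
O(p, C) = 473 + C*p*(-48 + 35*p/2 + C*p) (O(p, C) = (((35*p/2 + p*C) - 48)*p)*C + 473 = (((35*p/2 + C*p) - 48)*p)*C + 473 = ((-48 + 35*p/2 + C*p)*p)*C + 473 = (p*(-48 + 35*p/2 + C*p))*C + 473 = C*p*(-48 + 35*p/2 + C*p) + 473 = 473 + C*p*(-48 + 35*p/2 + C*p))
O(2141, -711)/((3022*(57*(-8)))) = (473 + (-711)²*2141² - 48*(-711)*2141 + (35/2)*(-711)*2141²)/((3022*(57*(-8)))) = (473 + 505521*4583881 + 73068048 + (35/2)*(-711)*4583881)/((3022*(-456))) = (473 + 2317248107001 + 73068048 - 114069878685/2)/(-1378032) = (4520572472359/2)*(-1/1378032) = -4520572472359/2756064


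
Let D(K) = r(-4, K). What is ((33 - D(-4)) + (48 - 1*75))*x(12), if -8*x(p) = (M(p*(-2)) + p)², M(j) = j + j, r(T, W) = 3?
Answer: -486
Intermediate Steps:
M(j) = 2*j
D(K) = 3
x(p) = -9*p²/8 (x(p) = -(2*(p*(-2)) + p)²/8 = -(2*(-2*p) + p)²/8 = -(-4*p + p)²/8 = -9*p²/8)
((33 - D(-4)) + (48 - 1*75))*x(12) = ((33 - 1*3) + (48 - 1*75))*(-9/8*12²) = ((33 - 3) + (48 - 75))*(-9/8*144) = (30 - 27)*(-162) = 3*(-162) = -486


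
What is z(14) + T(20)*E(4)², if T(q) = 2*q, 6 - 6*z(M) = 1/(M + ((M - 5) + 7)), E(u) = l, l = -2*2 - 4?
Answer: 460979/180 ≈ 2561.0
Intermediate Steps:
l = -8 (l = -4 - 4 = -8)
E(u) = -8
z(M) = 1 - 1/(6*(2 + 2*M)) (z(M) = 1 - 1/(6*(M + ((M - 5) + 7))) = 1 - 1/(6*(M + ((-5 + M) + 7))) = 1 - 1/(6*(M + (2 + M))) = 1 - 1/(6*(2 + 2*M)))
z(14) + T(20)*E(4)² = (11/12 + 14)/(1 + 14) + (2*20)*(-8)² = (179/12)/15 + 40*64 = (1/15)*(179/12) + 2560 = 179/180 + 2560 = 460979/180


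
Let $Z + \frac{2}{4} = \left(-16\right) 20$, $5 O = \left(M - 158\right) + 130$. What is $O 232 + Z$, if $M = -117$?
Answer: $- \frac{14097}{2} \approx -7048.5$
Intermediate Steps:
$O = -29$ ($O = \frac{\left(-117 - 158\right) + 130}{5} = \frac{-275 + 130}{5} = \frac{1}{5} \left(-145\right) = -29$)
$Z = - \frac{641}{2}$ ($Z = - \frac{1}{2} - 320 = - \frac{641}{2} \approx -320.5$)
$O 232 + Z = \left(-29\right) 232 - \frac{641}{2} = -6728 - \frac{641}{2} = - \frac{14097}{2}$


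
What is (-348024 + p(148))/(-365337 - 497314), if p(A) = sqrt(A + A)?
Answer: 348024/862651 - 2*sqrt(74)/862651 ≈ 0.40342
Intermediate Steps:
p(A) = sqrt(2)*sqrt(A) (p(A) = sqrt(2*A) = sqrt(2)*sqrt(A))
(-348024 + p(148))/(-365337 - 497314) = (-348024 + sqrt(2)*sqrt(148))/(-365337 - 497314) = (-348024 + sqrt(2)*(2*sqrt(37)))/(-862651) = (-348024 + 2*sqrt(74))*(-1/862651) = 348024/862651 - 2*sqrt(74)/862651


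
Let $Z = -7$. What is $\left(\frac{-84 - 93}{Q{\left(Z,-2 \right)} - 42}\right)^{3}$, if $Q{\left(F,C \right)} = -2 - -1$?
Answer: $\frac{5545233}{79507} \approx 69.745$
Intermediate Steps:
$Q{\left(F,C \right)} = -1$ ($Q{\left(F,C \right)} = -2 + 1 = -1$)
$\left(\frac{-84 - 93}{Q{\left(Z,-2 \right)} - 42}\right)^{3} = \left(\frac{-84 - 93}{-1 - 42}\right)^{3} = \left(- \frac{177}{-43}\right)^{3} = \left(\left(-177\right) \left(- \frac{1}{43}\right)\right)^{3} = \left(\frac{177}{43}\right)^{3} = \frac{5545233}{79507}$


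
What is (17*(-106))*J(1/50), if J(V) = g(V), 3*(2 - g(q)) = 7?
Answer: 1802/3 ≈ 600.67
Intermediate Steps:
g(q) = -1/3 (g(q) = 2 - 1/3*7 = 2 - 7/3 = -1/3)
J(V) = -1/3
(17*(-106))*J(1/50) = (17*(-106))*(-1/3) = -1802*(-1/3) = 1802/3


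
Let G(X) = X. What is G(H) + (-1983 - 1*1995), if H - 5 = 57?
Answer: -3916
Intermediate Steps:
H = 62 (H = 5 + 57 = 62)
G(H) + (-1983 - 1*1995) = 62 + (-1983 - 1*1995) = 62 + (-1983 - 1995) = 62 - 3978 = -3916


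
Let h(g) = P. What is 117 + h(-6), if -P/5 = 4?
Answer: 97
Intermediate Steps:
P = -20 (P = -5*4 = -20)
h(g) = -20
117 + h(-6) = 117 - 20 = 97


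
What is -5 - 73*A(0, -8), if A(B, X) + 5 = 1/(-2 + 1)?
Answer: 433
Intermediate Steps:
A(B, X) = -6 (A(B, X) = -5 + 1/(-2 + 1) = -5 + 1/(-1) = -5 - 1 = -6)
-5 - 73*A(0, -8) = -5 - 73*(-6) = -5 + 438 = 433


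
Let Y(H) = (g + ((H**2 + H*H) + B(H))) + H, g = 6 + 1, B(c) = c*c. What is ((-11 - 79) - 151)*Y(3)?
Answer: -8917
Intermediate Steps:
B(c) = c**2
g = 7
Y(H) = 7 + H + 3*H**2 (Y(H) = (7 + ((H**2 + H*H) + H**2)) + H = (7 + ((H**2 + H**2) + H**2)) + H = (7 + (2*H**2 + H**2)) + H = (7 + 3*H**2) + H = 7 + H + 3*H**2)
((-11 - 79) - 151)*Y(3) = ((-11 - 79) - 151)*(7 + 3 + 3*3**2) = (-90 - 151)*(7 + 3 + 3*9) = -241*(7 + 3 + 27) = -241*37 = -8917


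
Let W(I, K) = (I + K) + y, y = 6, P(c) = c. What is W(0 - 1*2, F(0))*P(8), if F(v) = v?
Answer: 32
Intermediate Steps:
W(I, K) = 6 + I + K (W(I, K) = (I + K) + 6 = 6 + I + K)
W(0 - 1*2, F(0))*P(8) = (6 + (0 - 1*2) + 0)*8 = (6 + (0 - 2) + 0)*8 = (6 - 2 + 0)*8 = 4*8 = 32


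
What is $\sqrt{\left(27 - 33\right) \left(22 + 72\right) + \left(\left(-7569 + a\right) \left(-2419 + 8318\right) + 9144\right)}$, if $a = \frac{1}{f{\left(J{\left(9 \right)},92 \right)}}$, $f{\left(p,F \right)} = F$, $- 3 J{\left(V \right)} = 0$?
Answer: $\frac{i \sqrt{94460116639}}{46} \approx 6681.4 i$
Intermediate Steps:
$J{\left(V \right)} = 0$ ($J{\left(V \right)} = \left(- \frac{1}{3}\right) 0 = 0$)
$a = \frac{1}{92} \approx 0.01087$
$\sqrt{\left(27 - 33\right) \left(22 + 72\right) + \left(\left(-7569 + a\right) \left(-2419 + 8318\right) + 9144\right)} = \sqrt{\left(27 - 33\right) \left(22 + 72\right) + \left(\left(-7569 + \frac{1}{92}\right) \left(-2419 + 8318\right) + 9144\right)} = \sqrt{\left(27 - 33\right) 94 + \left(\left(- \frac{696347}{92}\right) 5899 + 9144\right)} = \sqrt{\left(-6\right) 94 + \left(- \frac{4107750953}{92} + 9144\right)} = \sqrt{-564 - \frac{4106909705}{92}} = \sqrt{- \frac{4106961593}{92}} = \frac{i \sqrt{94460116639}}{46}$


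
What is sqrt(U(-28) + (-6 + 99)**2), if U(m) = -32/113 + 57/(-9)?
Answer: 2*sqrt(248297838)/339 ≈ 92.964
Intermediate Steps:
U(m) = -2243/339 (U(m) = -32*1/113 + 57*(-1/9) = -32/113 - 19/3 = -2243/339)
sqrt(U(-28) + (-6 + 99)**2) = sqrt(-2243/339 + (-6 + 99)**2) = sqrt(-2243/339 + 93**2) = sqrt(-2243/339 + 8649) = sqrt(2929768/339) = 2*sqrt(248297838)/339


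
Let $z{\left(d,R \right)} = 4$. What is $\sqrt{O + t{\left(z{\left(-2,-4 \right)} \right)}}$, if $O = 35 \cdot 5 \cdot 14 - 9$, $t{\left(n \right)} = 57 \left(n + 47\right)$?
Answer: $2 \sqrt{1337} \approx 73.13$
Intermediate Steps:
$t{\left(n \right)} = 2679 + 57 n$ ($t{\left(n \right)} = 57 \left(47 + n\right) = 2679 + 57 n$)
$O = 2441$ ($O = 35 \cdot 70 - 9 = 2450 - 9 = 2441$)
$\sqrt{O + t{\left(z{\left(-2,-4 \right)} \right)}} = \sqrt{2441 + \left(2679 + 57 \cdot 4\right)} = \sqrt{2441 + \left(2679 + 228\right)} = \sqrt{2441 + 2907} = \sqrt{5348} = 2 \sqrt{1337}$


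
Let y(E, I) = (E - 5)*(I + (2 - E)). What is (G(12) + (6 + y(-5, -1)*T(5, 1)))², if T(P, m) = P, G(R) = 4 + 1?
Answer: 83521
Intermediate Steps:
G(R) = 5
y(E, I) = (-5 + E)*(2 + I - E)
(G(12) + (6 + y(-5, -1)*T(5, 1)))² = (5 + (6 + (-10 - 1*(-5)² - 5*(-1) + 7*(-5) - 5*(-1))*5))² = (5 + (6 + (-10 - 1*25 + 5 - 35 + 5)*5))² = (5 + (6 + (-10 - 25 + 5 - 35 + 5)*5))² = (5 + (6 - 60*5))² = (5 + (6 - 300))² = (5 - 294)² = (-289)² = 83521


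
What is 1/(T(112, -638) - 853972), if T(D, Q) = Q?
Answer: -1/854610 ≈ -1.1701e-6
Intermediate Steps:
1/(T(112, -638) - 853972) = 1/(-638 - 853972) = 1/(-854610) = -1/854610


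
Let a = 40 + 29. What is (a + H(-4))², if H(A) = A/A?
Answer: 4900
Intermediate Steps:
H(A) = 1
a = 69
(a + H(-4))² = (69 + 1)² = 70² = 4900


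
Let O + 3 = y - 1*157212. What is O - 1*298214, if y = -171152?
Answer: -626581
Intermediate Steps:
O = -328367 (O = -3 + (-171152 - 1*157212) = -3 + (-171152 - 157212) = -3 - 328364 = -328367)
O - 1*298214 = -328367 - 1*298214 = -328367 - 298214 = -626581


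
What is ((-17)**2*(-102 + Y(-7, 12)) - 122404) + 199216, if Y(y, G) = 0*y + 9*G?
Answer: 78546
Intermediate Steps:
Y(y, G) = 9*G (Y(y, G) = 0 + 9*G = 9*G)
((-17)**2*(-102 + Y(-7, 12)) - 122404) + 199216 = ((-17)**2*(-102 + 9*12) - 122404) + 199216 = (289*(-102 + 108) - 122404) + 199216 = (289*6 - 122404) + 199216 = (1734 - 122404) + 199216 = -120670 + 199216 = 78546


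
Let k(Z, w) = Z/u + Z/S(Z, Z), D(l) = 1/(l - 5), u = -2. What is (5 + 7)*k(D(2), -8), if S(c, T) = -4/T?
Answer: 5/3 ≈ 1.6667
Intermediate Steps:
D(l) = 1/(-5 + l)
k(Z, w) = -Z/2 - Z**2/4 (k(Z, w) = Z/(-2) + Z/((-4/Z)) = Z*(-1/2) + Z*(-Z/4) = -Z/2 - Z**2/4)
(5 + 7)*k(D(2), -8) = (5 + 7)*((-2 - 1/(-5 + 2))/(4*(-5 + 2))) = 12*((1/4)*(-2 - 1/(-3))/(-3)) = 12*((1/4)*(-1/3)*(-2 - 1*(-1/3))) = 12*((1/4)*(-1/3)*(-2 + 1/3)) = 12*((1/4)*(-1/3)*(-5/3)) = 12*(5/36) = 5/3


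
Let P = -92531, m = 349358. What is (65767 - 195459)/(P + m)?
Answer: -129692/256827 ≈ -0.50498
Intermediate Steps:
(65767 - 195459)/(P + m) = (65767 - 195459)/(-92531 + 349358) = -129692/256827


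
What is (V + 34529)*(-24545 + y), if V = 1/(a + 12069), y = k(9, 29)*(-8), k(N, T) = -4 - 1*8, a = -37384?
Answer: -21370910849666/25315 ≈ -8.4420e+8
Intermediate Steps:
k(N, T) = -12 (k(N, T) = -4 - 8 = -12)
y = 96 (y = -12*(-8) = 96)
V = -1/25315 (V = 1/(-37384 + 12069) = 1/(-25315) = -1/25315 ≈ -3.9502e-5)
(V + 34529)*(-24545 + y) = (-1/25315 + 34529)*(-24545 + 96) = (874101634/25315)*(-24449) = -21370910849666/25315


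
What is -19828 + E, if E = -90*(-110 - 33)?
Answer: -6958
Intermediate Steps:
E = 12870 (E = -90*(-143) = 12870)
-19828 + E = -19828 + 12870 = -6958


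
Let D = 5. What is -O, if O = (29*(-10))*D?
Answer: 1450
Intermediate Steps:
O = -1450 (O = (29*(-10))*5 = -290*5 = -1450)
-O = -1*(-1450) = 1450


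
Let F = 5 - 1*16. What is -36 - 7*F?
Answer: 41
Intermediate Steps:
F = -11 (F = 5 - 16 = -11)
-36 - 7*F = -36 - 7*(-11) = -36 + 77 = 41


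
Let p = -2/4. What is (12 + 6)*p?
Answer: -9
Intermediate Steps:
p = -1/2 (p = -2*1/4 = -1/2 ≈ -0.50000)
(12 + 6)*p = (12 + 6)*(-1/2) = 18*(-1/2) = -9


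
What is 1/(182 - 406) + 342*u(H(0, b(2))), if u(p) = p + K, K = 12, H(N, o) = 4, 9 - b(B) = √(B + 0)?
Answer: 1225727/224 ≈ 5472.0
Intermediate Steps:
b(B) = 9 - √B (b(B) = 9 - √(B + 0) = 9 - √B)
u(p) = 12 + p (u(p) = p + 12 = 12 + p)
1/(182 - 406) + 342*u(H(0, b(2))) = 1/(182 - 406) + 342*(12 + 4) = 1/(-224) + 342*16 = -1/224 + 5472 = 1225727/224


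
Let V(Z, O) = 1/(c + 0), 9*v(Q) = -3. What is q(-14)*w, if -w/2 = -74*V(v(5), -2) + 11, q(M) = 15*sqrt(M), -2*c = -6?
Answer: 410*I*sqrt(14) ≈ 1534.1*I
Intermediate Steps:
c = 3 (c = -1/2*(-6) = 3)
v(Q) = -1/3 (v(Q) = (1/9)*(-3) = -1/3)
V(Z, O) = 1/3 (V(Z, O) = 1/(3 + 0) = 1/3)
w = 82/3 (w = -2*(-74*1/3 + 11) = -2*(-74/3 + 11) = -2*(-41/3) = 82/3 ≈ 27.333)
q(-14)*w = (15*sqrt(-14))*(82/3) = (15*(I*sqrt(14)))*(82/3) = (15*I*sqrt(14))*(82/3) = 410*I*sqrt(14)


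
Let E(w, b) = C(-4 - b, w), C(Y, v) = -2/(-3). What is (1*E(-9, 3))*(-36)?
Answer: -24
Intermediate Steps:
C(Y, v) = ⅔ (C(Y, v) = -2*(-⅓) = ⅔)
E(w, b) = ⅔
(1*E(-9, 3))*(-36) = (1*(⅔))*(-36) = (⅔)*(-36) = -24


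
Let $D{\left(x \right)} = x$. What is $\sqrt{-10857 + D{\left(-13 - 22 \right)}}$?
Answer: $2 i \sqrt{2723} \approx 104.36 i$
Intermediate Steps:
$\sqrt{-10857 + D{\left(-13 - 22 \right)}} = \sqrt{-10857 - 35} = \sqrt{-10892} = 2 i \sqrt{2723}$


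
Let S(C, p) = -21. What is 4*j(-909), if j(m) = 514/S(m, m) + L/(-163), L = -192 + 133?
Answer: -330172/3423 ≈ -96.457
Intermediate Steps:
L = -59
j(m) = -82543/3423 (j(m) = 514/(-21) - 59/(-163) = 514*(-1/21) - 59*(-1/163) = -514/21 + 59/163 = -82543/3423)
4*j(-909) = 4*(-82543/3423) = -330172/3423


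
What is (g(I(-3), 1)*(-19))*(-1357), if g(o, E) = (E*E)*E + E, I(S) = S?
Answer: 51566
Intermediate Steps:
g(o, E) = E + E³ (g(o, E) = E²*E + E = E³ + E = E + E³)
(g(I(-3), 1)*(-19))*(-1357) = ((1 + 1³)*(-19))*(-1357) = ((1 + 1)*(-19))*(-1357) = (2*(-19))*(-1357) = -38*(-1357) = 51566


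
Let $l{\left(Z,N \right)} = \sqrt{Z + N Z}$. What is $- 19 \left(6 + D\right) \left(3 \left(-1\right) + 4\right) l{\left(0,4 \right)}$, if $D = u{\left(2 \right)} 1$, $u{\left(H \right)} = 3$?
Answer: $0$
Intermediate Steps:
$D = 3$ ($D = 3 \cdot 1 = 3$)
$- 19 \left(6 + D\right) \left(3 \left(-1\right) + 4\right) l{\left(0,4 \right)} = - 19 \left(6 + 3\right) \left(3 \left(-1\right) + 4\right) \sqrt{0 \left(1 + 4\right)} = - 19 \cdot 9 \left(-3 + 4\right) \sqrt{0 \cdot 5} = - 19 \cdot 9 \cdot 1 \sqrt{0} = \left(-19\right) 9 \cdot 0 = \left(-171\right) 0 = 0$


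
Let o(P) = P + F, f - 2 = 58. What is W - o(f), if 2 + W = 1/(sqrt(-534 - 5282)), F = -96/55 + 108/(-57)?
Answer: -60986/1045 - I*sqrt(1454)/2908 ≈ -58.36 - 0.013113*I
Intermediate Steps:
f = 60 (f = 2 + 58 = 60)
F = -3804/1045 (F = -96*1/55 + 108*(-1/57) = -96/55 - 36/19 = -3804/1045 ≈ -3.6402)
o(P) = -3804/1045 + P (o(P) = P - 3804/1045 = -3804/1045 + P)
W = -2 - I*sqrt(1454)/2908 (W = -2 + 1/(sqrt(-534 - 5282)) = -2 + 1/(sqrt(-5816)) = -2 + 1/(2*I*sqrt(1454)) = -2 - I*sqrt(1454)/2908 ≈ -2.0 - 0.013113*I)
W - o(f) = (-2 - I*sqrt(1454)/2908) - (-3804/1045 + 60) = (-2 - I*sqrt(1454)/2908) - 1*58896/1045 = (-2 - I*sqrt(1454)/2908) - 58896/1045 = -60986/1045 - I*sqrt(1454)/2908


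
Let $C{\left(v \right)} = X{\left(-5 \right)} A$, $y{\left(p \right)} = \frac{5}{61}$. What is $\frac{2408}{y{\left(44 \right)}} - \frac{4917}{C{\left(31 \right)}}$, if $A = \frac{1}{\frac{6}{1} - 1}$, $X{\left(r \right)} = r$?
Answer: $\frac{171473}{5} \approx 34295.0$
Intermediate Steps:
$y{\left(p \right)} = \frac{5}{61}$ ($y{\left(p \right)} = 5 \cdot \frac{1}{61} = \frac{5}{61}$)
$A = \frac{1}{5}$ ($A = \frac{1}{6 \cdot 1 - 1} = \frac{1}{6 - 1} = \frac{1}{5} \approx 0.2$)
$C{\left(v \right)} = -1$ ($C{\left(v \right)} = \left(-5\right) \frac{1}{5} = -1$)
$\frac{2408}{y{\left(44 \right)}} - \frac{4917}{C{\left(31 \right)}} = \frac{2408}{\frac{5}{61}} - \frac{4917}{-1} = 2408 \cdot \frac{61}{5} - -4917 = \frac{146888}{5} + 4917 = \frac{171473}{5}$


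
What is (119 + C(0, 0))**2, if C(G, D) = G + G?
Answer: 14161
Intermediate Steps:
C(G, D) = 2*G
(119 + C(0, 0))**2 = (119 + 2*0)**2 = (119 + 0)**2 = 119**2 = 14161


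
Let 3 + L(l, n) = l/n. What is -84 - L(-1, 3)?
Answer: -242/3 ≈ -80.667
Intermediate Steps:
L(l, n) = -3 + l/n
-84 - L(-1, 3) = -84 - (-3 - 1/3) = -84 - 1*(-10/3) = -84 + 10/3 = -242/3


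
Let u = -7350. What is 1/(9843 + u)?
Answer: 1/2493 ≈ 0.00040112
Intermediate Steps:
1/(9843 + u) = 1/(9843 - 7350) = 1/2493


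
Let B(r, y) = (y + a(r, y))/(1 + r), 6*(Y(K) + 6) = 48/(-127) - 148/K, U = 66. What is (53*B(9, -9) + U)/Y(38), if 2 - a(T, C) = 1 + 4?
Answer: -86868/242945 ≈ -0.35756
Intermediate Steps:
a(T, C) = -3 (a(T, C) = 2 - (1 + 4) = 2 - 1*5 = 2 - 5 = -3)
Y(K) = -770/127 - 74/(3*K) (Y(K) = -6 + (48/(-127) - 148/K)/6 = -6 + (48*(-1/127) - 148/K)/6 = -6 + (-48/127 - 148/K)/6 = -6 + (-8/127 - 74/(3*K)) = -770/127 - 74/(3*K))
B(r, y) = (-3 + y)/(1 + r) (B(r, y) = (y - 3)/(1 + r) = (-3 + y)/(1 + r))
(53*B(9, -9) + U)/Y(38) = (53*((-3 - 9)/(1 + 9)) + 66)/(((2/381)*(-4699 - 1155*38)/38)) = (53*(-12/10) + 66)/(((2/381)*(1/38)*(-4699 - 43890))) = (53*((1/10)*(-12)) + 66)/(((2/381)*(1/38)*(-48589))) = (53*(-6/5) + 66)/(-48589/7239) = (-318/5 + 66)*(-7239/48589) = (12/5)*(-7239/48589) = -86868/242945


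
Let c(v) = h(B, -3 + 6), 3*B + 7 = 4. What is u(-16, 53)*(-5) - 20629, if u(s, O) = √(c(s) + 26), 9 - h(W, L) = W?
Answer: -20659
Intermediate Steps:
B = -1 (B = -7/3 + (⅓)*4 = -7/3 + 4/3 = -1)
h(W, L) = 9 - W
c(v) = 10 (c(v) = 9 - 1*(-1) = 9 + 1 = 10)
u(s, O) = 6 (u(s, O) = √(10 + 26) = √36 = 6)
u(-16, 53)*(-5) - 20629 = 6*(-5) - 20629 = -30 - 20629 = -20659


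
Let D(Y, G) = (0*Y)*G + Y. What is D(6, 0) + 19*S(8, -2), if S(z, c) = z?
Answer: 158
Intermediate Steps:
D(Y, G) = Y (D(Y, G) = 0*G + Y = 0 + Y = Y)
D(6, 0) + 19*S(8, -2) = 6 + 19*8 = 6 + 152 = 158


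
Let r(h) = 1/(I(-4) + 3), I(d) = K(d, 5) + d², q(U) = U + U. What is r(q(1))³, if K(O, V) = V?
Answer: 1/13824 ≈ 7.2338e-5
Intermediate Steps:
q(U) = 2*U
I(d) = 5 + d²
r(h) = 1/24 (r(h) = 1/((5 + (-4)²) + 3) = 1/((5 + 16) + 3) = 1/(21 + 3) = 1/24)
r(q(1))³ = (1/24)³ = 1/13824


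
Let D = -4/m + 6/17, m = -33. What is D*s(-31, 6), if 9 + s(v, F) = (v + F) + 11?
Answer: -6118/561 ≈ -10.906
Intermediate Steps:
D = 266/561 (D = -4/(-33) + 6/17 = -4*(-1/33) + 6*(1/17) = 4/33 + 6/17 = 266/561 ≈ 0.47415)
s(v, F) = 2 + F + v (s(v, F) = -9 + ((v + F) + 11) = -9 + ((F + v) + 11) = -9 + (11 + F + v) = 2 + F + v)
D*s(-31, 6) = 266*(2 + 6 - 31)/561 = (266/561)*(-23) = -6118/561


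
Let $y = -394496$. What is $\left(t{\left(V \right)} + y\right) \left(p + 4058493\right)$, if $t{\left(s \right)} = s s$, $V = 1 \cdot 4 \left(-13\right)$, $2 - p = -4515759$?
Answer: $-3359324123168$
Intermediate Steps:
$p = 4515761$ ($p = 2 - -4515759 = 2 + 4515759 = 4515761$)
$V = -52$ ($V = 4 \left(-13\right) = -52$)
$t{\left(s \right)} = s^{2}$
$\left(t{\left(V \right)} + y\right) \left(p + 4058493\right) = \left(\left(-52\right)^{2} - 394496\right) \left(4515761 + 4058493\right) = \left(2704 - 394496\right) 8574254 = \left(-391792\right) 8574254 = -3359324123168$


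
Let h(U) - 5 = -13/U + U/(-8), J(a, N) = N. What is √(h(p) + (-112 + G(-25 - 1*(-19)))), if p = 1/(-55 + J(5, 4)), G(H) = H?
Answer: √22888902/204 ≈ 23.452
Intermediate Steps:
p = -1/51 (p = 1/(-55 + 4) = 1/(-51) = -1/51 ≈ -0.019608)
h(U) = 5 - 13/U - U/8 (h(U) = 5 + (-13/U + U/(-8)) = 5 + (-13/U + U*(-⅛)) = 5 + (-13/U - U/8) = 5 - 13/U - U/8)
√(h(p) + (-112 + G(-25 - 1*(-19)))) = √((5 - 13/(-1/51) - ⅛*(-1/51)) + (-112 + (-25 - 1*(-19)))) = √((5 - 13*(-51) + 1/408) + (-112 + (-25 + 19))) = √((5 + 663 + 1/408) + (-112 - 6)) = √(272545/408 - 118) = √(224401/408) = √22888902/204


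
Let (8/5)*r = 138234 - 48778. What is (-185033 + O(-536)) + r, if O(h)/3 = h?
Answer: -130731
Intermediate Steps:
O(h) = 3*h
r = 55910 (r = 5*(138234 - 48778)/8 = (5/8)*89456 = 55910)
(-185033 + O(-536)) + r = (-185033 + 3*(-536)) + 55910 = (-185033 - 1608) + 55910 = -186641 + 55910 = -130731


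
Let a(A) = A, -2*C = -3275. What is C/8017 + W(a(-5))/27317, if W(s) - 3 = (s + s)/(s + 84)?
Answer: 7071230543/34602061462 ≈ 0.20436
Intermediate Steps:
C = 3275/2 (C = -1/2*(-3275) = 3275/2 ≈ 1637.5)
W(s) = 3 + 2*s/(84 + s) (W(s) = 3 + (s + s)/(s + 84) = 3 + (2*s)/(84 + s) = 3 + 2*s/(84 + s))
C/8017 + W(a(-5))/27317 = (3275/2)/8017 + ((252 + 5*(-5))/(84 - 5))/27317 = (3275/2)*(1/8017) + ((252 - 25)/79)*(1/27317) = 3275/16034 + ((1/79)*227)*(1/27317) = 3275/16034 + (227/79)*(1/27317) = 3275/16034 + 227/2158043 = 7071230543/34602061462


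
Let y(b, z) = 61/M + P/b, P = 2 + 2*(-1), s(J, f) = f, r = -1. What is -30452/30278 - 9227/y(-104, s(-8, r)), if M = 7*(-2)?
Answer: 1954696956/923479 ≈ 2116.7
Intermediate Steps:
M = -14
P = 0 (P = 2 - 2 = 0)
y(b, z) = -61/14 (y(b, z) = 61/(-14) + 0/b = 61*(-1/14) + 0 = -61/14 + 0 = -61/14)
-30452/30278 - 9227/y(-104, s(-8, r)) = -30452/30278 - 9227/(-61/14) = -30452*1/30278 - 9227*(-14/61) = -15226/15139 + 129178/61 = 1954696956/923479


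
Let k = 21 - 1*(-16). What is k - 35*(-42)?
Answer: 1507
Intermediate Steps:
k = 37 (k = 21 + 16 = 37)
k - 35*(-42) = 37 - 35*(-42) = 37 + 1470 = 1507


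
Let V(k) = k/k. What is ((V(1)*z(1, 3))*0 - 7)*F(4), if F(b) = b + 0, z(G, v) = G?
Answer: -28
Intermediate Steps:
V(k) = 1
F(b) = b
((V(1)*z(1, 3))*0 - 7)*F(4) = ((1*1)*0 - 7)*4 = (1*0 - 7)*4 = (0 - 7)*4 = -7*4 = -28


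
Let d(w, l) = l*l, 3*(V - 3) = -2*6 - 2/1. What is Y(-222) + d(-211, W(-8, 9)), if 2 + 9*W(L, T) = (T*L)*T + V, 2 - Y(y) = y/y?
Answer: 3822754/729 ≈ 5243.8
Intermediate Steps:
V = -5/3 (V = 3 + (-2*6 - 2/1)/3 = 3 + (-12 - 2*1)/3 = 3 + (-12 - 2)/3 = 3 + (⅓)*(-14) = 3 - 14/3 = -5/3 ≈ -1.6667)
Y(y) = 1 (Y(y) = 2 - y/y = 2 - 1*1 = 2 - 1 = 1)
W(L, T) = -11/27 + L*T²/9 (W(L, T) = -2/9 + ((T*L)*T - 5/3)/9 = -2/9 + ((L*T)*T - 5/3)/9 = -2/9 + (L*T² - 5/3)/9 = -2/9 + (-5/3 + L*T²)/9 = -2/9 + (-5/27 + L*T²/9) = -11/27 + L*T²/9)
d(w, l) = l²
Y(-222) + d(-211, W(-8, 9)) = 1 + (-11/27 + (⅑)*(-8)*9²)² = 1 + (-11/27 + (⅑)*(-8)*81)² = 1 + (-11/27 - 72)² = 1 + (-1955/27)² = 1 + 3822025/729 = 3822754/729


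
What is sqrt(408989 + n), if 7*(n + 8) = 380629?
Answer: 2*sqrt(5676118)/7 ≈ 680.70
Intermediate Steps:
n = 380573/7 (n = -8 + (1/7)*380629 = -8 + 380629/7 = 380573/7 ≈ 54368.)
sqrt(408989 + n) = sqrt(408989 + 380573/7) = sqrt(3243496/7) = 2*sqrt(5676118)/7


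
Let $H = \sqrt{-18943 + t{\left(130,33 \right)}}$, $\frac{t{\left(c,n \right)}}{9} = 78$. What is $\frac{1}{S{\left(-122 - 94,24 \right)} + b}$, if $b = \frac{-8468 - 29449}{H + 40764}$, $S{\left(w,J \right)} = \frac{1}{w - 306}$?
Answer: $\frac{522 \left(- \sqrt{18241} + 40764 i\right)}{\sqrt{18241} - 19833438 i} \approx -1.0729 - 0.0035473 i$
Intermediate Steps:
$t{\left(c,n \right)} = 702$ ($t{\left(c,n \right)} = 9 \cdot 78 = 702$)
$H = i \sqrt{18241}$ ($H = \sqrt{-18943 + 702} = \sqrt{-18241} = i \sqrt{18241} \approx 135.06 i$)
$S{\left(w,J \right)} = \frac{1}{-306 + w}$
$b = - \frac{37917}{40764 + i \sqrt{18241}}$ ($b = \frac{-8468 - 29449}{i \sqrt{18241} + 40764} = - \frac{37917}{40764 + i \sqrt{18241}} \approx -0.93015 + 0.0030818 i$)
$\frac{1}{S{\left(-122 - 94,24 \right)} + b} = \frac{1}{\frac{1}{-306 - 216} - \left(\frac{1545648588}{1661721937} - \frac{37917 i \sqrt{18241}}{1661721937}\right)} = \frac{1}{\frac{1}{-522} - \left(\frac{1545648588}{1661721937} - \frac{37917 i \sqrt{18241}}{1661721937}\right)} = \frac{1}{- \frac{1}{522} - \left(\frac{1545648588}{1661721937} - \frac{37917 i \sqrt{18241}}{1661721937}\right)} = \frac{1}{- \frac{808490284873}{867418851114} + \frac{37917 i \sqrt{18241}}{1661721937}}$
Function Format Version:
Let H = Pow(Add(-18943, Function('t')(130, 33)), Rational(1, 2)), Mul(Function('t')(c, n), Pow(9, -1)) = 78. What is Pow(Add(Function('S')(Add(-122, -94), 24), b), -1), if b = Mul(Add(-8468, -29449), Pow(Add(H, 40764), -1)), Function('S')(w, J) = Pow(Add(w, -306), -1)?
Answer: Mul(522, Pow(Add(Pow(18241, Rational(1, 2)), Mul(-19833438, I)), -1), Add(Mul(-1, Pow(18241, Rational(1, 2))), Mul(40764, I))) ≈ Add(-1.0729, Mul(-0.0035473, I))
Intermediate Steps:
Function('t')(c, n) = 702 (Function('t')(c, n) = Mul(9, 78) = 702)
H = Mul(I, Pow(18241, Rational(1, 2))) (H = Pow(Add(-18943, 702), Rational(1, 2)) = Pow(-18241, Rational(1, 2)) = Mul(I, Pow(18241, Rational(1, 2))) ≈ Mul(135.06, I))
Function('S')(w, J) = Pow(Add(-306, w), -1)
b = Mul(-37917, Pow(Add(40764, Mul(I, Pow(18241, Rational(1, 2)))), -1)) (b = Mul(Add(-8468, -29449), Pow(Add(Mul(I, Pow(18241, Rational(1, 2))), 40764), -1)) = Mul(-37917, Pow(Add(40764, Mul(I, Pow(18241, Rational(1, 2)))), -1)) ≈ Add(-0.93015, Mul(0.0030818, I)))
Pow(Add(Function('S')(Add(-122, -94), 24), b), -1) = Pow(Add(Pow(Add(-306, Add(-122, -94)), -1), Add(Rational(-1545648588, 1661721937), Mul(Rational(37917, 1661721937), I, Pow(18241, Rational(1, 2))))), -1) = Pow(Add(Pow(Add(-306, -216), -1), Add(Rational(-1545648588, 1661721937), Mul(Rational(37917, 1661721937), I, Pow(18241, Rational(1, 2))))), -1) = Pow(Add(Pow(-522, -1), Add(Rational(-1545648588, 1661721937), Mul(Rational(37917, 1661721937), I, Pow(18241, Rational(1, 2))))), -1) = Pow(Add(Rational(-1, 522), Add(Rational(-1545648588, 1661721937), Mul(Rational(37917, 1661721937), I, Pow(18241, Rational(1, 2))))), -1) = Pow(Add(Rational(-808490284873, 867418851114), Mul(Rational(37917, 1661721937), I, Pow(18241, Rational(1, 2)))), -1)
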